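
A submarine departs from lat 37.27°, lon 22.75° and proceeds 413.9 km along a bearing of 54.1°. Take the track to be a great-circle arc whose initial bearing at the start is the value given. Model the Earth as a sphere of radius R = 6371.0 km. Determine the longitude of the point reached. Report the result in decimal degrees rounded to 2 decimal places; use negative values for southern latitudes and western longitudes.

longitude 26.65°

The arc subtends δ = 413.9/6371 = 0.064966 rad at the centre.
Start latitude φ₁ = 0.650484 rad; initial bearing θ = 0.944223 rad.
sin φ₂ = sin φ₁ cos δ + cos φ₁ sin δ cos θ = (0.605572)(0.997890) + (0.795791)(0.064921)(0.586372) = 0.634588
φ₂ = asin(0.634588) = 0.687476 rad = 39.39°.
For the longitude increment, Δλ = atan2( sin θ sin δ cos φ₁, cos δ − sin φ₁ sin φ₂ ) = atan2(0.041849, 0.613602) = 3.90°.
λ₂ = 22.75° + 3.90° = 26.65°.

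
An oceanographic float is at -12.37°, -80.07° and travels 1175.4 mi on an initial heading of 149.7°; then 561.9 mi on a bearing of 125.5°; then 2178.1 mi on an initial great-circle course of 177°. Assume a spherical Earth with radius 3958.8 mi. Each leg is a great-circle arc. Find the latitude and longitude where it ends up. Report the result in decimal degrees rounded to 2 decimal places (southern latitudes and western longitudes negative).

latitude -62.80°, longitude -59.36°

Apply the spherical direct solution leg by leg, carrying full precision between legs.
Leg 1: from (-12.37°, -80.07°), δ = 1175.4/3958.8 = 0.296908 rad, θ = 149.7° → φ = -26.85°, λ = -70.55°.
Leg 2: from (-26.85°, -70.55°), δ = 561.9/3958.8 = 0.141937 rad, θ = 125.5° → φ = -31.35°, λ = -62.80°.
Leg 3: from (-31.35°, -62.80°), δ = 2178.1/3958.8 = 0.550192 rad, θ = 177° → φ = -62.80°, λ = -59.36°.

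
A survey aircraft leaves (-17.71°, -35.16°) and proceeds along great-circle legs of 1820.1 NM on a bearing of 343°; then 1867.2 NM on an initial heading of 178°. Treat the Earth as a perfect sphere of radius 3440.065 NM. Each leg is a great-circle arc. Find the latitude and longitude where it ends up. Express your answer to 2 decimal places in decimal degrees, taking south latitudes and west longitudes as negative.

latitude -19.71°, longitude -42.72°

Apply the spherical direct solution leg by leg, carrying full precision between legs.
Leg 1: from (-17.71°, -35.16°), δ = 1820.1/3440.065 = 0.529089 rad, θ = 343° → φ = 11.37°, λ = -43.82°.
Leg 2: from (11.37°, -43.82°), δ = 1867.2/3440.065 = 0.542780 rad, θ = 178° → φ = -19.71°, λ = -42.72°.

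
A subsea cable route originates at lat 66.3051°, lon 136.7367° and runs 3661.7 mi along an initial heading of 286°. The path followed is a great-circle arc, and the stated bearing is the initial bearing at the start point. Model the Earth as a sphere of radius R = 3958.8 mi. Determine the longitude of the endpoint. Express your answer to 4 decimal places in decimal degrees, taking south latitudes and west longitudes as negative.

Angular distance δ = d/R = 3661.7 / 3958.8 = 0.924952 rad.
Converting: φ₁ = 1.157242 rad, θ = 4.991642 rad.
Applying the spherical law of cosines for sides, sin φ₂ = sin φ₁ cos δ + cos φ₁ sin δ cos θ = 0.639594, so φ₂ = 39.7615°.
For the longitude increment, Δλ = atan2( sin θ sin δ cos φ₁, cos δ − sin φ₁ sin φ₂ ) = atan2(-0.308495, 0.016198) = -86.9943°.
λ₂ = 136.7367° + -86.9943° = 49.7424°.

longitude 49.7424°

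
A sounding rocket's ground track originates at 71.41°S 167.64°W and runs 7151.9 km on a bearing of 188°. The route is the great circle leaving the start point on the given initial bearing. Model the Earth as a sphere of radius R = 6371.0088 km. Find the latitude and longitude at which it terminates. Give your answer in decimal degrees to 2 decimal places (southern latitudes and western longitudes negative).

The arc subtends δ = 7151.9/6371.0088 = 1.122569 rad at the centre.
Start latitude φ₁ = -1.246340 rad; initial bearing θ = 3.281219 rad.
Applying the spherical law of cosines for sides, sin φ₂ = sin φ₁ cos δ + cos φ₁ sin δ cos θ = -0.695263, so φ₂ = -44.05°.
Δλ = atan2( sin θ sin δ cos φ₁ , cos δ − sin φ₁ sin φ₂ ) = atan2(-0.039985, -0.225619) = -2.966191 rad = -169.95°.
λ₂ = -167.64° + -169.95° = -337.59°, normalized to (−180°, 180°] → 22.41°.

latitude -44.05°, longitude 22.41°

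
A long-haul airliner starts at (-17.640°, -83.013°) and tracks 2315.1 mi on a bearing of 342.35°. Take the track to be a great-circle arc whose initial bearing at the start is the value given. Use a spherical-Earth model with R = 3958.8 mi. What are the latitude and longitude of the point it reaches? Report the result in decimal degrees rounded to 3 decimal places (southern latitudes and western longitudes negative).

Angular distance δ = d/R = 2315.1 / 3958.8 = 0.584798 rad.
Start latitude φ₁ = -0.307876 rad; initial bearing θ = 5.975135 rad.
Destination latitude: φ₂ = arcsin( sin φ₁ cos δ + cos φ₁ sin δ cos θ ) = arcsin(0.248632) = 14.397°.
For the longitude increment, Δλ = atan2( sin θ sin δ cos φ₁, cos δ − sin φ₁ sin φ₂ ) = atan2(-0.159507, 0.909168) = -9.951°.
λ₂ = λ₁ + Δλ = -92.964°.

latitude 14.397°, longitude -92.964°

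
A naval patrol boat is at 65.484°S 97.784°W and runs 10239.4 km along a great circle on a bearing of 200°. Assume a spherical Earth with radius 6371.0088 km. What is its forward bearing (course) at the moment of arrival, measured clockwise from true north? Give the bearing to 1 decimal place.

Central angle δ = d/R = 1.607187 rad.
Converting: φ₁ = -1.142911 rad, θ = 3.490659 rad.
sin φ₂ = sin φ₁ cos δ + cos φ₁ sin δ cos θ = (-0.909845)(-0.036382) + (0.414947)(0.999338)(-0.939693) = -0.356563
φ₂ = asin(-0.356563) = -0.364586 rad = -20.889°.
For the longitude increment, Δλ = atan2( sin θ sin δ cos φ₁, cos δ − sin φ₁ sin φ₂ ) = atan2(-0.141826, -0.360799) = -158.541°.
λ₂ = -97.784° + -158.541° = -256.325°, normalized to (−180°, 180°] → 103.675°.
The forward bearing on arrival equals the back-azimuth from the destination plus 180°.
Back-azimuth from P₂ (-20.9°, 103.7°) to P₁ (-65.5°, -97.8°), with Δλ' = λ₁ − λ₂ = -201.5°: atan2( sin Δλ' cos φ₁ , cos φ₂ sin φ₁ − sin φ₂ cos φ₁ cos Δλ' ) = 171.3°.
Final bearing = (171.3° + 180°) mod 360° = 351.3°.

final bearing 351.3°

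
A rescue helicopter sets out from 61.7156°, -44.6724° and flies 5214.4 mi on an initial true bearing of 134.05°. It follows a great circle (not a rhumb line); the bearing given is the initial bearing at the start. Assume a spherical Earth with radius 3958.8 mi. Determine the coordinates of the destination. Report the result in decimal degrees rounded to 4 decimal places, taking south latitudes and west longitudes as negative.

latitude -5.6217°, longitude -0.3174°

δ = 5214.4/3958.8 = 1.317167 rad (75.4681°).
Converting: φ₁ = 1.077140 rad, θ = 2.339614 rad.
Destination latitude: φ₂ = arcsin( sin φ₁ cos δ + cos φ₁ sin δ cos θ ) = arcsin(-0.097959) = -5.6217°.
For the longitude increment, Δλ = atan2( sin θ sin δ cos φ₁, cos δ − sin φ₁ sin φ₂ ) = atan2(0.329675, 0.337182) = 44.3550°.
Hence λ₂ = -44.6724° + 44.3550° = -0.3174°.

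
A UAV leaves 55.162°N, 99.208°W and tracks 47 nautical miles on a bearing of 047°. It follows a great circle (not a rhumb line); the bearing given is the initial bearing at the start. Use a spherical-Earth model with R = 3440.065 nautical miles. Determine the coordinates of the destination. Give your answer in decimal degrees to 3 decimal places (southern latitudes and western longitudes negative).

latitude 55.692°, longitude -98.192°

The arc subtends δ = 47/3440.065 = 0.013663 rad at the centre.
Start latitude φ₁ = 0.962759 rad; initial bearing θ = 0.820305 rad.
Applying the spherical law of cosines for sides, sin φ₂ = sin φ₁ cos δ + cos φ₁ sin δ cos θ = 0.826017, so φ₂ = 55.692°.
For the longitude increment, Δλ = atan2( sin θ sin δ cos φ₁, cos δ − sin φ₁ sin φ₂ ) = atan2(0.005708, 0.321937) = 1.016°.
λ₂ = -99.208° + 1.016° = -98.192°.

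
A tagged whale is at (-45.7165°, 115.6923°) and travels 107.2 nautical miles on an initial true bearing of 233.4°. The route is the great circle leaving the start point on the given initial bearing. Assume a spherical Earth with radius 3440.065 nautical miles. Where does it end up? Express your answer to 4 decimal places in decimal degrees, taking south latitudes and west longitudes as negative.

Central angle δ = d/R = 0.031162 rad.
With φ₁ = -45.7165° = -0.797903 rad and θ = 233.4° = 4.073598 rad:
Destination latitude: φ₂ = arcsin( sin φ₁ cos δ + cos φ₁ sin δ cos θ ) = arcsin(-0.728517) = -46.7622°.
For the longitude increment, Δλ = atan2( sin θ sin δ cos φ₁, cos δ − sin φ₁ sin φ₂ ) = atan2(-0.017465, 0.477974) = -2.0926°.
λ₂ = λ₁ + Δλ = 113.5997°.

latitude -46.7622°, longitude 113.5997°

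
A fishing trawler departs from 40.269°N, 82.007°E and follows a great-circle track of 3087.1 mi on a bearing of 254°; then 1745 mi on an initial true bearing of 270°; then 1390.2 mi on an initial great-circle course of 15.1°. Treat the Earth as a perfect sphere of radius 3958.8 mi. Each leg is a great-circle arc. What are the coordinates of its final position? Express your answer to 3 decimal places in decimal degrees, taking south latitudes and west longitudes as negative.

latitude 35.688°, longitude 16.593°

Apply the spherical direct solution leg by leg, carrying full precision between legs.
Leg 1: from (40.269°, 82.007°), δ = 3087.1/3958.8 = 0.779807 rad, θ = 254° → φ = 18.163°, λ = 36.662°.
Leg 2: from (18.163°, 36.662°), δ = 1745/3958.8 = 0.440790 rad, θ = 270° → φ = 16.375°, λ = 10.259°.
Leg 3: from (16.375°, 10.259°), δ = 1390.2/3958.8 = 0.351167 rad, θ = 15.1° → φ = 35.688°, λ = 16.593°.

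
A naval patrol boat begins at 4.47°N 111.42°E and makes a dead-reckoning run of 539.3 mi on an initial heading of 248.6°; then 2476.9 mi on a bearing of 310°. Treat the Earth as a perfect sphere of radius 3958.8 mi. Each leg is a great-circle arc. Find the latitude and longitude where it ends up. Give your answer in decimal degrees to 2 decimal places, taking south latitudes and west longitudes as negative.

Apply the spherical direct solution leg by leg, carrying full precision between legs.
Leg 1: from (4.47°, 111.42°), δ = 539.3/3958.8 = 0.136228 rad, θ = 248.6° → φ = 1.59°, λ = 104.15°.
Leg 2: from (1.59°, 104.15°), δ = 2476.9/3958.8 = 0.625669 rad, θ = 310° → φ = 23.51°, λ = 74.86°.

latitude 23.51°, longitude 74.86°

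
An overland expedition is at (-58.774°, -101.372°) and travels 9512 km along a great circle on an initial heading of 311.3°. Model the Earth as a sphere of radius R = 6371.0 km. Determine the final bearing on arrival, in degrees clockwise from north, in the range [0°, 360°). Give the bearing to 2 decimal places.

Central angle δ = d/R = 1.493015 rad.
Start latitude φ₁ = -1.025800 rad; initial bearing θ = 5.433210 rad.
sin φ₂ = sin φ₁ cos δ + cos φ₁ sin δ cos θ = (-0.855129)(0.077703) + (0.518415)(0.996977)(0.660002) = 0.274675
φ₂ = asin(0.274675) = 0.278251 rad = 15.943°.
Δλ = atan2( sin θ sin δ cos φ₁ , cos δ − sin φ₁ sin φ₂ ) = atan2(-0.388289, 0.312585) = -0.892995 rad = -51.165°.
λ₂ = -101.372° + -51.165° = -152.537°.
The forward bearing on arrival equals the back-azimuth from the destination plus 180°.
Back-azimuth from P₂ (15.94°, -152.54°) to P₁ (-58.77°, -101.37°), with Δλ' = λ₁ − λ₂ = 51.16°: atan2( sin Δλ' cos φ₁ , cos φ₂ sin φ₁ − sin φ₂ cos φ₁ cos Δλ' ) = 156.11°.
Final bearing = (156.11° + 180°) mod 360° = 336.11°.

final bearing 336.11°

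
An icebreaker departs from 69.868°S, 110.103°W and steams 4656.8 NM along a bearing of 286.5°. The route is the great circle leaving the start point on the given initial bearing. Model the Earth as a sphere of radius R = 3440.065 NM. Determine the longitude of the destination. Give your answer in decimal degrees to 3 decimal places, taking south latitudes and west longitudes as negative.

The arc subtends δ = 4656.8/3440.065 = 1.353695 rad at the centre.
Converting: φ₁ = -1.219427 rad, θ = 5.000368 rad.
Applying the spherical law of cosines for sides, sin φ₂ = sin φ₁ cos δ + cos φ₁ sin δ cos θ = -0.106780, so φ₂ = -6.130°.
Then Δλ = atan2(-0.322264, 0.115143) = -1.227637 rad, from sin θ sin δ cos φ₁ over cos δ − sin φ₁ sin φ₂.
λ₂ = -110.103° + -70.338° = -180.441°, normalized to (−180°, 180°] → 179.559°.

longitude 179.559°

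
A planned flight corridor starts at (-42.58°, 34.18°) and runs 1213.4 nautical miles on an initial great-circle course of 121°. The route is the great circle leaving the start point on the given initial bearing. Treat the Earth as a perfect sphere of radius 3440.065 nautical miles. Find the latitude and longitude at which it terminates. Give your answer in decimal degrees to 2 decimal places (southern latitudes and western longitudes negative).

latitude -49.99°, longitude 61.61°

Angular distance δ = d/R = 1213.4 / 3440.065 = 0.352726 rad.
Start latitude φ₁ = -0.743161 rad; initial bearing θ = 2.111848 rad.
Destination latitude: φ₂ = arcsin( sin φ₁ cos δ + cos φ₁ sin δ cos θ ) = arcsin(-0.765974) = -49.99°.
Then Δλ = atan2(0.218039, 0.420162) = 0.478685 rad, from sin θ sin δ cos φ₁ over cos δ − sin φ₁ sin φ₂.
λ₂ = 34.18° + 27.43° = 61.61°.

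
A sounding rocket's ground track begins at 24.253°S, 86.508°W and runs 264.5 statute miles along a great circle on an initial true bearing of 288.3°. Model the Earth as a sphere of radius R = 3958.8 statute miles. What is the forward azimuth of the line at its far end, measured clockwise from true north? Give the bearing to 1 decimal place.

The arc subtends δ = 264.5/3958.8 = 0.066813 rad at the centre.
With φ₁ = -24.253° = -0.423295 rad and θ = 288.3° = 5.031784 rad:
Destination latitude: φ₂ = arcsin( sin φ₁ cos δ + cos φ₁ sin δ cos θ ) = arcsin(-0.390737) = -23.000°.
Δλ = atan2( sin θ sin δ cos φ₁ , cos δ − sin φ₁ sin φ₂ ) = atan2(-0.057792, 0.837267) = -0.068916 rad = -3.949°.
λ₂ = -86.508° + -3.949° = -90.457°.
The forward bearing on arrival equals the back-azimuth from the destination plus 180°.
Back-azimuth from P₂ (-23.0°, -90.5°) to P₁ (-24.3°, -86.5°), with Δλ' = λ₁ − λ₂ = 3.9°: atan2( sin Δλ' cos φ₁ , cos φ₂ sin φ₁ − sin φ₂ cos φ₁ cos Δλ' ) = 109.9°.
Final bearing = (109.9° + 180°) mod 360° = 289.9°.

final bearing 289.9°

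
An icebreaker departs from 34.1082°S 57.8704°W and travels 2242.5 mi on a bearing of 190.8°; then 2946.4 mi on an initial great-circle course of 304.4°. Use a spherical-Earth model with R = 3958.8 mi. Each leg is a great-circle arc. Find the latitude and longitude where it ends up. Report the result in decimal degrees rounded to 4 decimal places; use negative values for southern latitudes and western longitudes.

Apply the spherical direct solution leg by leg, carrying full precision between legs.
Leg 1: from (-34.1082°, -57.8704°), δ = 2242.5/3958.8 = 0.566460 rad, θ = 190.8° → φ = -65.4548°, λ = -71.8791°.
Leg 2: from (-65.4548°, -71.8791°), δ = 2946.4/3958.8 = 0.744266 rad, θ = 304.4° → φ = -30.6722°, λ = -112.4113°.

latitude -30.6722°, longitude -112.4113°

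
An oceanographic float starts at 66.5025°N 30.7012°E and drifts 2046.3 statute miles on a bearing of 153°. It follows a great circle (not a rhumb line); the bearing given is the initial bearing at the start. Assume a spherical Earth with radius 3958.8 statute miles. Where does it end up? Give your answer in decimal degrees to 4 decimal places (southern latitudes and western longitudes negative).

δ = 2046.3/3958.8 = 0.516899 rad (29.6161°).
Start latitude φ₁ = 1.160688 rad; initial bearing θ = 2.670354 rad.
Destination latitude: φ₂ = arcsin( sin φ₁ cos δ + cos φ₁ sin δ cos θ ) = arcsin(0.621706) = 38.4408°.
Δλ = atan2( sin θ sin δ cos φ₁ , cos δ − sin φ₁ sin φ₂ ) = atan2(0.089453, 0.299204) = 0.290511 rad = 16.6451°.
Hence λ₂ = 30.7012° + 16.6451° = 47.3463°.

latitude 38.4408°, longitude 47.3463°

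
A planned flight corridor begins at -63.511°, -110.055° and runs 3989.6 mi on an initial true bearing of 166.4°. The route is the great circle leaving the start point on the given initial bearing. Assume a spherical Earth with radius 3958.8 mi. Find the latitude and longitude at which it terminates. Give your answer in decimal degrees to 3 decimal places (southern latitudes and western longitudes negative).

Central angle δ = d/R = 1.007780 rad.
Converting: φ₁ = -1.108476 rad, θ = 2.904228 rad.
Destination latitude: φ₂ = arcsin( sin φ₁ cos δ + cos φ₁ sin δ cos θ ) = arcsin(-0.844313) = -57.598°.
Δλ = atan2( sin θ sin δ cos φ₁ , cos δ − sin φ₁ sin φ₂ ) = atan2(0.088691, -0.221938) = 2.761412 rad = 158.217°.
λ₂ = -110.055° + 158.217° = 48.162°.

latitude -57.598°, longitude 48.162°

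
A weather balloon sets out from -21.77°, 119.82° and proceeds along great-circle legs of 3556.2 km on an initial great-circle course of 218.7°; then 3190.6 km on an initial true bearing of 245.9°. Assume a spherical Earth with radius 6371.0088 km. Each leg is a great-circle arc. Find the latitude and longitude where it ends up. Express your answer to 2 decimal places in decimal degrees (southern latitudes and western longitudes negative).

Apply the spherical direct solution leg by leg, carrying full precision between legs.
Leg 1: from (-21.77°, 119.82°), δ = 3556.2/6371.0088 = 0.558185 rad, θ = 218.7° → φ = -44.30°, λ = 92.26°.
Leg 2: from (-44.30°, 92.26°), δ = 3190.6/6371.0088 = 0.500800 rad, θ = 245.9° → φ = -48.85°, λ = 50.49°.

latitude -48.85°, longitude 50.49°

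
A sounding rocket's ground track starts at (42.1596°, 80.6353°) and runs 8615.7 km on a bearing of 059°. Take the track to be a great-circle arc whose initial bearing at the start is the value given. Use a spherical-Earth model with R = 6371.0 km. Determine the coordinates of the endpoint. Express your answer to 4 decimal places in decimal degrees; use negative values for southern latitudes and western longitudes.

Central angle δ = d/R = 1.352331 rad.
Start latitude φ₁ = 0.735824 rad; initial bearing θ = 1.029744 rad.
Destination latitude: φ₂ = arcsin( sin φ₁ cos δ + cos φ₁ sin δ cos θ ) = arcsin(0.518182) = 31.2104°.
Then Δλ = atan2(0.620297, -0.131071) = 1.779037 rad, from sin θ sin δ cos φ₁ over cos δ − sin φ₁ sin φ₂.
λ₂ = 80.6353° + 101.9313° = 182.5666°, normalized to (−180°, 180°] → -177.4334°.

latitude 31.2104°, longitude -177.4334°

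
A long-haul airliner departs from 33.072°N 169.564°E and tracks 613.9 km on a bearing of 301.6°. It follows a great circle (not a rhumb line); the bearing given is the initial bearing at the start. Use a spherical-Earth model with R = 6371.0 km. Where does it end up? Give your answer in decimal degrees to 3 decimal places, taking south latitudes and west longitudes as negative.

latitude 35.832°, longitude 163.763°

The arc subtends δ = 613.9/6371 = 0.096358 rad at the centre.
Start latitude φ₁ = 0.577215 rad; initial bearing θ = 5.263913 rad.
sin φ₂ = sin φ₁ cos δ + cos φ₁ sin δ cos θ = (0.545693)(0.995361) + (0.837985)(0.096209)(0.523986) = 0.585406
φ₂ = asin(0.585406) = 0.625381 rad = 35.832°.
Then Δλ = atan2(-0.068668, 0.675909) = -0.101246 rad, from sin θ sin δ cos φ₁ over cos δ − sin φ₁ sin φ₂.
Hence λ₂ = 169.564° + -5.801° = 163.763°.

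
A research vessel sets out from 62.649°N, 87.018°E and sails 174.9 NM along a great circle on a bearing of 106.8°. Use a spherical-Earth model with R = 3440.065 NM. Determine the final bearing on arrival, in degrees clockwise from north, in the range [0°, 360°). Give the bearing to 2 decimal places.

final bearing 112.01°

δ = 174.9/3440.065 = 0.050842 rad (2.9130°).
With φ₁ = 62.649° = 1.093431 rad and θ = 106.8° = 1.864012 rad:
Destination latitude: φ₂ = arcsin( sin φ₁ cos δ + cos φ₁ sin δ cos θ ) = arcsin(0.880312) = 61.680°.
For the longitude increment, Δλ = atan2( sin θ sin δ cos φ₁, cos δ − sin φ₁ sin φ₂ ) = atan2(0.022352, 0.216807) = 5.886°.
λ₂ = 87.018° + 5.886° = 92.904°.
The forward bearing on arrival equals the back-azimuth from the destination plus 180°.
Back-azimuth from P₂ (61.68°, 92.90°) to P₁ (62.65°, 87.02°), with Δλ' = λ₁ − λ₂ = -5.89°: atan2( sin Δλ' cos φ₁ , cos φ₂ sin φ₁ − sin φ₂ cos φ₁ cos Δλ' ) = 292.01°.
Final bearing = (292.01° + 180°) mod 360° = 112.01°.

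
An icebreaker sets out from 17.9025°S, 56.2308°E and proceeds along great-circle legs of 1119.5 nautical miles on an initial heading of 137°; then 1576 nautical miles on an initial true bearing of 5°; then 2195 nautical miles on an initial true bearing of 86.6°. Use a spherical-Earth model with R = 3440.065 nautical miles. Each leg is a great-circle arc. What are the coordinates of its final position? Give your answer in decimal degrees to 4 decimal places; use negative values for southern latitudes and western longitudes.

latitude -1.7936°, longitude 109.6757°

Apply the spherical direct solution leg by leg, carrying full precision between legs.
Leg 1: from (-17.9025°, 56.2308°), δ = 1119.5/3440.065 = 0.325430 rad, θ = 137° → φ = -30.9151°, λ = 70.9542°.
Leg 2: from (-30.9151°, 70.9542°), δ = 1576/3440.065 = 0.458131 rad, θ = 5° → φ = -4.7492°, λ = 73.1710°.
Leg 3: from (-4.7492°, 73.1710°), δ = 2195/3440.065 = 0.638069 rad, θ = 86.6° → φ = -1.7936°, λ = 109.6757°.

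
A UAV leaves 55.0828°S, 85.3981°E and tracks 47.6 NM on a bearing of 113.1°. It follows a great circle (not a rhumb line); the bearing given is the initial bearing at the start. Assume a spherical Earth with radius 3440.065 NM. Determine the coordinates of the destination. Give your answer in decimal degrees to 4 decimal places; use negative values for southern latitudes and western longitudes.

latitude -55.3871°, longitude 86.6820°

The arc subtends δ = 47.6/3440.065 = 0.013837 rad at the centre.
Start latitude φ₁ = -0.961376 rad; initial bearing θ = 1.973967 rad.
sin φ₂ = sin φ₁ cos δ + cos φ₁ sin δ cos θ = (-0.819980)(0.999904) + (0.572392)(0.013837)(-0.392337) = -0.823009
φ₂ = asin(-0.823009) = -0.966688 rad = -55.3871°.
Δλ = atan2( sin θ sin δ cos φ₁ , cos δ − sin φ₁ sin φ₂ ) = atan2(0.007285, 0.325053) = 0.022408 rad = 1.2839°.
λ₂ = λ₁ + Δλ = 86.6820°.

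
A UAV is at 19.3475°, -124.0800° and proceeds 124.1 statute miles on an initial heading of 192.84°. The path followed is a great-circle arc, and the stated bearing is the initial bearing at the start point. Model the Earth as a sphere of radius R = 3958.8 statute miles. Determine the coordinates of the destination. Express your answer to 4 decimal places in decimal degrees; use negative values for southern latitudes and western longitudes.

Central angle δ = d/R = 0.031348 rad.
With φ₁ = 19.3475° = 0.337678 rad and θ = 192.84° = 3.365693 rad:
Applying the spherical law of cosines for sides, sin φ₂ = sin φ₁ cos δ + cos φ₁ sin δ cos θ = 0.302301, so φ₂ = 17.5958°.
Δλ = atan2( sin θ sin δ cos φ₁ , cos δ − sin φ₁ sin φ₂ ) = atan2(-0.006572, 0.899357) = -0.007307 rad = -0.4187°.
λ₂ = -124.0800° + -0.4187° = -124.4987°.

latitude 17.5958°, longitude -124.4987°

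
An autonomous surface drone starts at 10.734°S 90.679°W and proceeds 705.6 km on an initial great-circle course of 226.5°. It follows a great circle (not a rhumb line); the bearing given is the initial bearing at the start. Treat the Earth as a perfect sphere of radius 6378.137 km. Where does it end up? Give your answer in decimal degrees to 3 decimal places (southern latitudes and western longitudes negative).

δ = 705.6/6378.137 = 0.110628 rad (6.3385°).
With φ₁ = -10.734° = -0.187344 rad and θ = 226.5° = 3.953171 rad:
sin φ₂ = sin φ₁ cos δ + cos φ₁ sin δ cos θ = (-0.186250)(0.993887) + (0.982502)(0.110402)(-0.688355) = -0.259777
φ₂ = asin(-0.259777) = -0.262792 rad = -15.057°.
Then Δλ = atan2(-0.078682, 0.945504) = -0.083026 rad, from sin θ sin δ cos φ₁ over cos δ − sin φ₁ sin φ₂.
λ₂ = -90.679° + -4.757° = -95.436°.

latitude -15.057°, longitude -95.436°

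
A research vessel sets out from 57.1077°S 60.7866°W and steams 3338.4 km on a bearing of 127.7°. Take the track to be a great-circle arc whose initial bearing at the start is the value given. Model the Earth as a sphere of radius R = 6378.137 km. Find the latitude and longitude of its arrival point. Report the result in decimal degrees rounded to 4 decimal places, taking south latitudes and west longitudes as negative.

Central angle δ = d/R = 0.523413 rad.
Converting: φ₁ = -0.996717 rad, θ = 2.228785 rad.
Destination latitude: φ₂ = arcsin( sin φ₁ cos δ + cos φ₁ sin δ cos θ ) = arcsin(-0.893268) = -63.2869°.
Δλ = atan2( sin θ sin δ cos φ₁ , cos δ − sin φ₁ sin φ₂ ) = atan2(0.214772, 0.116047) = 1.075410 rad = 61.6165°.
λ₂ = λ₁ + Δλ = 0.8299°.

latitude -63.2869°, longitude 0.8299°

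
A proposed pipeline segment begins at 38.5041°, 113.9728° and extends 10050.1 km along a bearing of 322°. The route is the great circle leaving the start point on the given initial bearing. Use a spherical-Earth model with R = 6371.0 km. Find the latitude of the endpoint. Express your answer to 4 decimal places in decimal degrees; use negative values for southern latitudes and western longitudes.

Central angle δ = d/R = 1.577476 rad.
With φ₁ = 38.5041° = 0.672023 rad and θ = 322° = 5.619960 rad:
Destination latitude: φ₂ = arcsin( sin φ₁ cos δ + cos φ₁ sin δ cos θ ) = arcsin(0.612496) = 37.7702°.
For the longitude increment, Δλ = atan2( sin θ sin δ cos φ₁, cos δ − sin φ₁ sin φ₂ ) = atan2(-0.481784, -0.388002) = -128.8460°.
λ₂ = 113.9728° + -128.8460° = -14.8732°.

latitude 37.7702°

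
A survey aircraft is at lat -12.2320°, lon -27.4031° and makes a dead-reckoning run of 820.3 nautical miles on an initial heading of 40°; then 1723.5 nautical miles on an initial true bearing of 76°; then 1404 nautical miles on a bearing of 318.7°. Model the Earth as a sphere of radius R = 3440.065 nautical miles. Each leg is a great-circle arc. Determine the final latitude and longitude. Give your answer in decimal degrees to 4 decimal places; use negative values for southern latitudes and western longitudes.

latitude 22.3444°, longitude -7.2162°

Apply the spherical direct solution leg by leg, carrying full precision between legs.
Leg 1: from (-12.2320°, -27.4031°), δ = 820.3/3440.065 = 0.238455 rad, θ = 40° → φ = -1.6643°, λ = -18.6665°.
Leg 2: from (-1.6643°, -18.6665°), δ = 1723.5/3440.065 = 0.501008 rad, θ = 76° → φ = 5.2025°, λ = 9.2361°.
Leg 3: from (5.2025°, 9.2361°), δ = 1404/3440.065 = 0.408132 rad, θ = 318.7° → φ = 22.3444°, λ = -7.2162°.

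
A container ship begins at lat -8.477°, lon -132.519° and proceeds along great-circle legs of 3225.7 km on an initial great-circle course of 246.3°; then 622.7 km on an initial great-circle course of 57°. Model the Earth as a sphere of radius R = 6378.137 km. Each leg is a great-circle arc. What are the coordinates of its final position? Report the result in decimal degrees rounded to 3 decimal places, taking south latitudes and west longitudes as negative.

latitude -15.650°, longitude -155.585°

Apply the spherical direct solution leg by leg, carrying full precision between legs.
Leg 1: from (-8.477°, -132.519°), δ = 3225.7/6378.137 = 0.505743 rad, θ = 246.3° → φ = -18.757°, λ = -160.455°.
Leg 2: from (-18.757°, -160.455°), δ = 622.7/6378.137 = 0.097630 rad, θ = 57° → φ = -15.650°, λ = -155.585°.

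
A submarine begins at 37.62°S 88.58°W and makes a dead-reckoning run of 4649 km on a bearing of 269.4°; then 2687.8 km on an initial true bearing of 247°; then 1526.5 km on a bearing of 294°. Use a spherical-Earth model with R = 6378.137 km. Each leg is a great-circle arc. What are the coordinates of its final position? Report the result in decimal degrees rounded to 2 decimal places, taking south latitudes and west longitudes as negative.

Apply the spherical direct solution leg by leg, carrying full precision between legs.
Leg 1: from (-37.62°, -88.58°), δ = 4649/6378.137 = 0.728896 rad, θ = 269.4° → φ = -27.44°, λ = -137.21°.
Leg 2: from (-27.44°, -137.21°), δ = 2687.8/6378.137 = 0.421408 rad, θ = 247° → φ = -34.22°, λ = -164.30°.
Leg 3: from (-34.22°, -164.30°), δ = 1526.5/6378.137 = 0.239333 rad, θ = 294° → φ = -27.81°, λ = -178.47°.

latitude -27.81°, longitude -178.47°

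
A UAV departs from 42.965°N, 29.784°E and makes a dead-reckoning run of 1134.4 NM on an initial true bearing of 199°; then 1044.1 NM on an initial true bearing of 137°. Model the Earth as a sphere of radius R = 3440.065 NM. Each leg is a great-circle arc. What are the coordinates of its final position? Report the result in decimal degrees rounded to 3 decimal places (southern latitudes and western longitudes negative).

Apply the spherical direct solution leg by leg, carrying full precision between legs.
Leg 1: from (42.965°, 29.784°), δ = 1134.4/3440.065 = 0.329761 rad, θ = 199° → φ = 24.884°, λ = 23.110°.
Leg 2: from (24.884°, 23.110°), δ = 1044.1/3440.065 = 0.303512 rad, θ = 137° → φ = 11.728°, λ = 35.126°.

latitude 11.728°, longitude 35.126°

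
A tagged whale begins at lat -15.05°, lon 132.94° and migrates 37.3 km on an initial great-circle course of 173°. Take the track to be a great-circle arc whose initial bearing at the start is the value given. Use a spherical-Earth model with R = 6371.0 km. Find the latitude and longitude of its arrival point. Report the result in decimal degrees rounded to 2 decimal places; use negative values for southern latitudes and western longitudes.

latitude -15.38°, longitude 132.98°

Central angle δ = d/R = 0.005855 rad.
Start latitude φ₁ = -0.262672 rad; initial bearing θ = 3.019420 rad.
Applying the spherical law of cosines for sides, sin φ₂ = sin φ₁ cos δ + cos φ₁ sin δ cos θ = -0.265269, so φ₂ = -15.38°.
Then Δλ = atan2(0.000689, 0.931103) = 0.000740 rad, from sin θ sin δ cos φ₁ over cos δ − sin φ₁ sin φ₂.
λ₂ = 132.94° + 0.04° = 132.98°.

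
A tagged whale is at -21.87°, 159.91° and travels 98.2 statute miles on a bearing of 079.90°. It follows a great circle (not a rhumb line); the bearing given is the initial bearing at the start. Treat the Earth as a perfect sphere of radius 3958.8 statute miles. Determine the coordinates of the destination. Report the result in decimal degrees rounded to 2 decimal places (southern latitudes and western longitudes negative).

latitude -21.61°, longitude 161.42°

Central angle δ = d/R = 0.024805 rad.
With φ₁ = -21.87° = -0.381704 rad and θ = 79.9° = 1.394518 rad:
Applying the spherical law of cosines for sides, sin φ₂ = sin φ₁ cos δ + cos φ₁ sin δ cos θ = -0.368351, so φ₂ = -21.61°.
Then Δλ = atan2(0.022661, 0.862481) = 0.026268 rad, from sin θ sin δ cos φ₁ over cos δ − sin φ₁ sin φ₂.
λ₂ = 159.91° + 1.51° = 161.42°.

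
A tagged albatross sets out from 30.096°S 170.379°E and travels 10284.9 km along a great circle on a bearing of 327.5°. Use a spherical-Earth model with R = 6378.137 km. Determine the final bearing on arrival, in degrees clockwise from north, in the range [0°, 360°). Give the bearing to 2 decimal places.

final bearing 315.35°

δ = 10284.9/6378.137 = 1.612524 rad (92.3908°).
Converting: φ₁ = -0.525274 rad, θ = 5.715953 rad.
Applying the spherical law of cosines for sides, sin φ₂ = sin φ₁ cos δ + cos φ₁ sin δ cos θ = 0.749974, so φ₂ = 48.588°.
Then Δλ = atan2(-0.464460, 0.334359) = -0.946847 rad, from sin θ sin δ cos φ₁ over cos δ − sin φ₁ sin φ₂.
λ₂ = λ₁ + Δλ = 116.129°.
The forward bearing on arrival equals the back-azimuth from the destination plus 180°.
Back-azimuth from P₂ (48.59°, 116.13°) to P₁ (-30.10°, 170.38°), with Δλ' = λ₁ − λ₂ = 54.25°: atan2( sin Δλ' cos φ₁ , cos φ₂ sin φ₁ − sin φ₂ cos φ₁ cos Δλ' ) = 135.35°.
Final bearing = (135.35° + 180°) mod 360° = 315.35°.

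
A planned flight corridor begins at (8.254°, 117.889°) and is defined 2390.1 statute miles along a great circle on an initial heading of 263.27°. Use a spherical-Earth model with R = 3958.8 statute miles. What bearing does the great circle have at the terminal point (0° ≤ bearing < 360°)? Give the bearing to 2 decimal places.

final bearing 259.79°

Angular distance δ = d/R = 2390.1 / 3958.8 = 0.603744 rad.
With φ₁ = 8.254° = 0.144059 rad and θ = 263.27° = 4.594928 rad:
Destination latitude: φ₂ = arcsin( sin φ₁ cos δ + cos φ₁ sin δ cos θ ) = arcsin(0.052339) = 3.000°.
Then Δλ = atan2(-0.557976, 0.815702) = -0.599937 rad, from sin θ sin δ cos φ₁ over cos δ − sin φ₁ sin φ₂.
λ₂ = 117.889° + -34.374° = 83.515°.
The forward bearing on arrival equals the back-azimuth from the destination plus 180°.
Back-azimuth from P₂ (3.00°, 83.52°) to P₁ (8.25°, 117.89°), with Δλ' = λ₁ − λ₂ = 34.37°: atan2( sin Δλ' cos φ₁ , cos φ₂ sin φ₁ − sin φ₂ cos φ₁ cos Δλ' ) = 79.79°.
Final bearing = (79.79° + 180°) mod 360° = 259.79°.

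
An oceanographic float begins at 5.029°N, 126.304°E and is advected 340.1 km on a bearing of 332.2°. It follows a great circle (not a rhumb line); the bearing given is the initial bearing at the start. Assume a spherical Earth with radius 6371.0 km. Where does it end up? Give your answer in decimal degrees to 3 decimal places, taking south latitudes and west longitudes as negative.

Angular distance δ = d/R = 340.1 / 6371 = 0.053383 rad.
Start latitude φ₁ = 0.087773 rad; initial bearing θ = 5.797984 rad.
sin φ₂ = sin φ₁ cos δ + cos φ₁ sin δ cos θ = (0.087660)(0.998575) + (0.996150)(0.053357)(0.884581) = 0.134552
φ₂ = asin(0.134552) = 0.134961 rad = 7.733°.
Δλ = atan2( sin θ sin δ cos φ₁ , cos δ − sin φ₁ sin φ₂ ) = atan2(-0.024789, 0.986781) = -0.025116 rad = -1.439°.
λ₂ = λ₁ + Δλ = 124.865°.

latitude 7.733°, longitude 124.865°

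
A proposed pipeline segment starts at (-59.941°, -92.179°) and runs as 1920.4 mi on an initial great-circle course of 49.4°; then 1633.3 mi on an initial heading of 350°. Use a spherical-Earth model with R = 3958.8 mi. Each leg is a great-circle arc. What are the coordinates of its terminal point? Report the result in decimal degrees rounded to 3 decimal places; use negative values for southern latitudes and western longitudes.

latitude -14.500°, longitude -69.662°

Apply the spherical direct solution leg by leg, carrying full precision between legs.
Leg 1: from (-59.941°, -92.179°), δ = 1920.4/3958.8 = 0.485096 rad, θ = 49.4° → φ = -37.855°, λ = -65.538°.
Leg 2: from (-37.855°, -65.538°), δ = 1633.3/3958.8 = 0.412575 rad, θ = 350° → φ = -14.500°, λ = -69.662°.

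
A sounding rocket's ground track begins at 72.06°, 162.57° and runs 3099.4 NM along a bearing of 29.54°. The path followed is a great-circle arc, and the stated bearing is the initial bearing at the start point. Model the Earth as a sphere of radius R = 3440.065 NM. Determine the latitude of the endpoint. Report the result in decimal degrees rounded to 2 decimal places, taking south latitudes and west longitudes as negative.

Central angle δ = d/R = 0.900971 rad.
Converting: φ₁ = 1.257684 rad, θ = 0.515570 rad.
sin φ₂ = sin φ₁ cos δ + cos φ₁ sin δ cos θ = (0.951380)(0.620849) + (0.308021)(0.783930)(0.870012) = 0.800742
φ₂ = asin(0.800742) = 0.928533 rad = 53.20°.
Δλ = atan2( sin θ sin δ cos φ₁ , cos δ − sin φ₁ sin φ₂ ) = atan2(0.119051, -0.140961) = 2.440262 rad = 139.82°.
λ₂ = 162.57° + 139.82° = 302.39°, normalized to (−180°, 180°] → -57.61°.

latitude 53.20°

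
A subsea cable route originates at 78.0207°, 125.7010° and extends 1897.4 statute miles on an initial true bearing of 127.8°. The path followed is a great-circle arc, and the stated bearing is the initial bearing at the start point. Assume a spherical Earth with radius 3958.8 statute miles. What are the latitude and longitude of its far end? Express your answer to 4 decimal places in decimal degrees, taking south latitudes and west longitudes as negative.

Central angle δ = d/R = 0.479287 rad.
Start latitude φ₁ = 1.361718 rad; initial bearing θ = 2.230531 rad.
sin φ₂ = sin φ₁ cos δ + cos φ₁ sin δ cos θ = (0.978223)(0.887324) + (0.207558)(0.461146)(-0.612907) = 0.809336
φ₂ = asin(0.809336) = 0.943021 rad = 54.0311°.
Then Δλ = atan2(0.075629, 0.095613) = 0.669226 rad, from sin θ sin δ cos φ₁ over cos δ − sin φ₁ sin φ₂.
λ₂ = 125.7010° + 38.3438° = 164.0448°.

latitude 54.0311°, longitude 164.0448°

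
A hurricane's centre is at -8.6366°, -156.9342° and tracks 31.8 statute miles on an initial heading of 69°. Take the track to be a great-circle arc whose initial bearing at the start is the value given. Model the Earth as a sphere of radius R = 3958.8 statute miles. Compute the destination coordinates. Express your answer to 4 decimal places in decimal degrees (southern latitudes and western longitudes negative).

latitude -8.4714°, longitude -156.4998°

δ = 31.8/3958.8 = 0.008033 rad (0.4602°).
With φ₁ = -8.6366° = -0.150737 rad and θ = 69° = 1.204277 rad:
Destination latitude: φ₂ = arcsin( sin φ₁ cos δ + cos φ₁ sin δ cos θ ) = arcsin(-0.147316) = -8.4714°.
Then Δλ = atan2(0.007414, 0.977846) = 0.007582 rad, from sin θ sin δ cos φ₁ over cos δ − sin φ₁ sin φ₂.
λ₂ = -156.9342° + 0.4344° = -156.4998°.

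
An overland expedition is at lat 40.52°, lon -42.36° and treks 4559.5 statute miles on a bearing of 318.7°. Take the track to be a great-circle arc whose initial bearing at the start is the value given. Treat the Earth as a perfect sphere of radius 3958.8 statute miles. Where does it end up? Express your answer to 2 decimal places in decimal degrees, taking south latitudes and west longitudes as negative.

latitude 51.82°, longitude -145.12°

The arc subtends δ = 4559.5/3958.8 = 1.151738 rad at the centre.
With φ₁ = 40.52° = 0.707207 rad and θ = 318.7° = 5.562364 rad:
Applying the spherical law of cosines for sides, sin φ₂ = sin φ₁ cos δ + cos φ₁ sin δ cos θ = 0.786049, so φ₂ = 51.82°.
Δλ = atan2( sin θ sin δ cos φ₁ , cos δ − sin φ₁ sin φ₂ ) = atan2(-0.458307, -0.103806) = -1.793537 rad = -102.76°.
λ₂ = -42.36° + -102.76° = -145.12°.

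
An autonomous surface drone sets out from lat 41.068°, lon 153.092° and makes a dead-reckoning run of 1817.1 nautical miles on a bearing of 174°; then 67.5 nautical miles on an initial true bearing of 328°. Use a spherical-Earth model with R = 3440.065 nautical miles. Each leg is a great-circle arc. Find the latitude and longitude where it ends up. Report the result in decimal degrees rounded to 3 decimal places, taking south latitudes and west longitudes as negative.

Apply the spherical direct solution leg by leg, carrying full precision between legs.
Leg 1: from (41.068°, 153.092°), δ = 1817.1/3440.065 = 0.528217 rad, θ = 174° → φ = 10.925°, λ = 156.168°.
Leg 2: from (10.925°, 156.168°), δ = 67.5/3440.065 = 0.019622 rad, θ = 328° → φ = 11.878°, λ = 155.559°.

latitude 11.878°, longitude 155.559°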